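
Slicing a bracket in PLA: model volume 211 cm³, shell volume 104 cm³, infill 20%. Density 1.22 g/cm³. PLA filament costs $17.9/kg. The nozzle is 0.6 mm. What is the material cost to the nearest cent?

Interior volume = 211 − 104 = 107 cm³.
Deposited infill = 0.20 × 107 = 21.4 cm³.
Deposited volume = 104 + 21.4 = 125.4 cm³.
Mass = 125.4 × 1.22 = 152.988 g.
Cost = 152.988 g / 1000 × $17.9/kg = $2.74.

$2.74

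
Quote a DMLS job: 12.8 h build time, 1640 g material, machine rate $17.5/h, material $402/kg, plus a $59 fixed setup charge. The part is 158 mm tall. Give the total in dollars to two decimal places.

Time charge = 17.5 × 12.8 = $224.00.
Material cost: 402 × 1640/1000 → $659.28.
Adding setup: 224.00 + 659.28 + 59 → $942.28.

$942.28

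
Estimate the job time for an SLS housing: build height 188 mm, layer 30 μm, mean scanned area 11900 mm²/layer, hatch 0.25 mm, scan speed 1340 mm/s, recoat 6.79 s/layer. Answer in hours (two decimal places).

Layer count = ceil(188 / 0.03) = 6267.
Hatch length per layer = 11900 / 0.25 = 47600 mm.
Per-layer scan time: 47600 / 1340 → 35.5224 s.
Per-layer time: 35.5224 + 6.79 → 42.3124 s.
Build time = 6267 × 42.3124 = 265171.8108 s = 73.66 hours.

73.66 hours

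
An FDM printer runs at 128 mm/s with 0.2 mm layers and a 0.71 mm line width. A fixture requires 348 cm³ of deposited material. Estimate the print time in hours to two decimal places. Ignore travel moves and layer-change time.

Line area = 0.2 × 0.71 = 0.142 mm².
Total extruded path = 348000/0.142 = 2450704.2 mm.
Extrusion time = 2450704.2 / 128 = 19146.1 s.
That's 19146.1 s → 5.32 hours.

5.32 hours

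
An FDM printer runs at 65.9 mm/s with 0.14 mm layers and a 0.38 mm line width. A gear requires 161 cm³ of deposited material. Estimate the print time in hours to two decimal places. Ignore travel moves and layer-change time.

12.76 hours

Extrusion cross-section = 0.14 × 0.38, so 0.0532 mm².
Total extruded path = 161000/0.0532 = 3026315.8 mm.
Time extruding = 3026315.8 / 65.9 = 45922.8 s.
Converting: 45922.8 s = 12.76 hours.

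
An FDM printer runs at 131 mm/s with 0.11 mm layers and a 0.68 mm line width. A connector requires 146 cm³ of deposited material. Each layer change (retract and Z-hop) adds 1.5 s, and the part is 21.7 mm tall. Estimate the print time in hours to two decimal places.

Line area = 0.11 × 0.68 = 0.0748 mm².
Path length: 146000 mm³ / 0.0748 mm² → 1951871.7 mm.
Extrusion time: 1951871.7 / 131 → 14899.8 s.
Layer count = ceil(21.7 / 0.11) = 198.
Layer-change overhead = 198 × 1.5, so 297 s.
Altogether 14899.8 + 297 = 15196.8 s, i.e. 4.22 hours.

4.22 hours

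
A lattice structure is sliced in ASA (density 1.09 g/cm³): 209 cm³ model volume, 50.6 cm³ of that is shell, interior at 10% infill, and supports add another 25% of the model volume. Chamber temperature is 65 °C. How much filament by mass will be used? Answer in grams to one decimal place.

129.4 g

Volume inside the shell: 209 − 50.6 → 158.4 cm³.
Infill volume = 0.10 × 158.4, so 15.84 cm³.
Support = 0.25 × 209 = 52.25 cm³.
Total printed volume = 50.6 + 15.84 + 52.25 = 118.69 cm³.
Mass = 118.69 × 1.09, so 129.3721 g.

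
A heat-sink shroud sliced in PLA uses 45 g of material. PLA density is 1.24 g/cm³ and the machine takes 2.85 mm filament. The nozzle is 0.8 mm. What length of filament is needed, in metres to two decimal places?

5.69 m

Extruded volume: 45/1.24 = 36.2903 cm³ (36290.3 mm³).
Filament cross-section = π × (2.85/2)² = 6.3794 mm².
L = V/A = 36290.3/6.3794 = 5688.67 mm → 5.69 m.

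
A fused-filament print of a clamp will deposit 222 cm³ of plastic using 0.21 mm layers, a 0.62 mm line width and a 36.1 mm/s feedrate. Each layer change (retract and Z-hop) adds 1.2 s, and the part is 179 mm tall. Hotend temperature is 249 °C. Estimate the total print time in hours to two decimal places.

13.40 hours

Line area: 0.21 × 0.62 → 0.1302 mm².
Toolpath length = 222 cm³ / 0.1302 mm² = 222000 / 0.1302 = 1705069.1 mm.
Time extruding: 1705069.1 / 36.1 → 47231.8 s.
Number of layers: 179 / 0.21 → 853 (rounded up).
Z-hop total = 853 × 1.2, so 1023.6 s.
Total = 47231.8 + 1023.6 = 48255.4 s = 13.40 hours.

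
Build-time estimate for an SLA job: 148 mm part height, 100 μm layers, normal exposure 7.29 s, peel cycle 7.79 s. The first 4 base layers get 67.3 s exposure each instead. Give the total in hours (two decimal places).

6.27 hours

Layer count = ceil(148 / 0.1) = 1480.
Burn-in layers = 4 × (67.3 + 7.79) = 300.36 s.
Regular layers: 1476 × (7.29 + 7.79) → 22258.08 s.
Total = 300.36 + 22258.08 = 22558.44 s = 6.27 hours.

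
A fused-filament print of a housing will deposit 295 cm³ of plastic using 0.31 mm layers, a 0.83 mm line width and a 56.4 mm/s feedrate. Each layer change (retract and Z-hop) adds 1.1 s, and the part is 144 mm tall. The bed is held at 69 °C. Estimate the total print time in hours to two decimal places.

5.79 hours

Line area: 0.31 × 0.83 → 0.2573 mm².
Total extruded path = 295000/0.2573 = 1146521.6 mm.
Print-move time = 1146521.6 / 56.4 = 20328.4 s.
Layer count = ceil(144 / 0.31) = 465.
Z-hop total: 465 × 1.1 → 511.5 s.
Total = 20328.4 + 511.5 = 20839.9 s = 5.79 hours.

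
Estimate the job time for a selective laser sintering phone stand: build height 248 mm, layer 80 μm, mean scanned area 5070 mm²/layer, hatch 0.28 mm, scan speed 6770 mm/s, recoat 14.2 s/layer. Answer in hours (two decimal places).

14.53 hours

Layers = ⌈248/0.08⌉ = 3100.
Hatch length per layer: 5070 / 0.28 → 18107.1 mm.
Laser time per layer = 18107.1 / 6770, so 2.6746 s.
Per-layer time: 2.6746 + 14.2 → 16.8746 s.
Total: 3100 × 16.8746 s = 52311.26 s → 14.53 hours.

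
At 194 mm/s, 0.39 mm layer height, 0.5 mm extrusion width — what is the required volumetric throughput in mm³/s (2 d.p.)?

Bead cross-section = 0.39 × 0.5 = 0.195 mm².
Q = v·A = 194 × 0.195 = 37.83 mm³/s.

37.83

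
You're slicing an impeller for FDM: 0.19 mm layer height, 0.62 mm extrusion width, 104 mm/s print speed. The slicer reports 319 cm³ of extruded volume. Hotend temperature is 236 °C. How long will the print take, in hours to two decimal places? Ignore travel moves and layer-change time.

Extrusion cross-section = 0.19 × 0.62 = 0.1178 mm².
Total extruded path = 319000/0.1178 = 2707979.6 mm.
Time extruding = 2707979.6 / 104, so 26038.3 s.
In the requested units: 26038.3 s = 7.23 hours.

7.23 hours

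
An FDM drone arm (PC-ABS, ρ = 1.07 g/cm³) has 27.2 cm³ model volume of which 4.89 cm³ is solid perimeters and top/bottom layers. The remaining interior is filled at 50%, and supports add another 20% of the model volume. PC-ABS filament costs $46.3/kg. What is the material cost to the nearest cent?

$1.06

Volume inside the shell = 27.2 − 4.89, so 22.31 cm³.
Infill deposited = 0.50 × 22.31 = 11.155 cm³.
Support: 0.20 × 27.2 → 5.44 cm³.
Deposited volume: 4.89 + 11.155 + 5.44 → 21.485 cm³.
Mass = 21.485 × 1.07, so 22.98895 g.
At $46.3/kg: 22.98895/1000 × 46.3 = $1.06.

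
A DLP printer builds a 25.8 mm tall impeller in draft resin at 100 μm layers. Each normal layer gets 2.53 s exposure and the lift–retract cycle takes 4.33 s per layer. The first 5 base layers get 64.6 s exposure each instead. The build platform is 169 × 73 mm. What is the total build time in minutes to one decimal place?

34.7 minutes

Layers = ⌈25.8/0.1⌉ = 258.
Bottom layers = 5 × (64.6 + 4.33), so 344.65 s.
Normal layers = 253 × (2.53 + 4.33), so 1735.58 s.
Sum: 344.65 + 1735.58 = 2080.23 s → 34.7 minutes.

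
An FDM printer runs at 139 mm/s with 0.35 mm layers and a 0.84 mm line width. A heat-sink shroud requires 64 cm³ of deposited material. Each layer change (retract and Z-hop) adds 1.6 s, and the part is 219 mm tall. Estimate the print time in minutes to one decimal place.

42.8 minutes

Line area: 0.35 × 0.84 → 0.294 mm².
Path length: 64000 mm³ / 0.294 mm² → 217687.1 mm.
Extrusion time = 217687.1 / 139, so 1566.1 s.
Layer count = ceil(219 / 0.35) = 626.
Non-print overhead = 626 × 1.6 = 1001.6 s.
Altogether 1566.1 + 1001.6 = 2567.7 s, i.e. 42.8 minutes.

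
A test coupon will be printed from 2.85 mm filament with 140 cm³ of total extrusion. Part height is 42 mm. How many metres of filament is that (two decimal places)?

Filament cross-section = π × (2.85/2)² = 6.3794 mm².
L = 140000 mm³ / 6.3794 mm² = 21945.64 mm, i.e. 21.95 m.

21.95 m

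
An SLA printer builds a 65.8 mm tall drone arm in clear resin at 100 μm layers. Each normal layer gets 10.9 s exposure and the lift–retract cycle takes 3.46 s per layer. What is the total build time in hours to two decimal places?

Layers = ⌈65.8/0.1⌉ = 658.
Each layer takes: 10.9 + 3.46 → 14.36 s.
Total = 658 × 14.36 = 9448.88 s = 2.62 hours.

2.62 hours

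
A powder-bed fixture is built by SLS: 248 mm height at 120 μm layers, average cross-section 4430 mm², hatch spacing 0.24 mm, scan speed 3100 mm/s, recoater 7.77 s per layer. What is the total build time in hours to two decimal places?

7.88 hours

Layers = ⌈248/0.12⌉ = 2067.
Hatch length per layer = 4430 / 0.24, so 18458.3 mm.
Laser time per layer = 18458.3 / 3100, so 5.9543 s.
Layer cycle = 5.9543 + 7.77 = 13.7243 s.
2067 layers × 13.7243 s/layer = 28368.1281 s, i.e. 7.88 hours.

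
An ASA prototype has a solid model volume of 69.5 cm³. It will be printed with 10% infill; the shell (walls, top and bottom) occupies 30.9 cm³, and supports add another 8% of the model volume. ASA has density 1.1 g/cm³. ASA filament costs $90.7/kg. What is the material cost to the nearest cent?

$4.02

Interior volume: 69.5 − 30.9 → 38.6 cm³.
Infill volume: 0.10 × 38.6 → 3.86 cm³.
Support = 0.08 × 69.5 = 5.56 cm³.
Total printed volume: 30.9 + 3.86 + 5.56 → 40.32 cm³.
Mass = 40.32 × 1.1 = 44.352 g.
At $90.7/kg: 44.352/1000 × 90.7 = $4.02.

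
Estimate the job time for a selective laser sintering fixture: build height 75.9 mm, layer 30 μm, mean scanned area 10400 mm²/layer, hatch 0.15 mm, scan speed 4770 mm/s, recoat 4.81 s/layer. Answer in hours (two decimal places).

13.60 hours

Number of layers: 75.9 / 0.03 → 2530 (rounded up).
Hatch length per layer = 10400 / 0.15, so 69333.3 mm.
Scan time per layer = 69333.3 / 4770 = 14.5353 s.
Per-layer time: 14.5353 + 4.81 → 19.3453 s.
Total: 2530 × 19.3453 s = 48943.609 s → 13.60 hours.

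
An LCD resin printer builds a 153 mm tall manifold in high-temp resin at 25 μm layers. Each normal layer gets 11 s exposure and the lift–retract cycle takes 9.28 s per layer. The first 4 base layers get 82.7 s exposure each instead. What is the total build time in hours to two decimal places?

34.56 hours

Layer count = ceil(153 / 0.025) = 6120.
Bottom layers = 4 × (82.7 + 9.28), so 367.92 s.
Normal layers = 6116 × (11 + 9.28) = 124032.48 s.
Sum: 367.92 + 124032.48 = 124400.4 s → 34.56 hours.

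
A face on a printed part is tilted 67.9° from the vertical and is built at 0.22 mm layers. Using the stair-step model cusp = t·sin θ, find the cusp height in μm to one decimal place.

sin(67.9°) = 0.9265, so cusp = 0.22 × 0.9265 = 0.20383 mm → 203.8 μm.

203.8 μm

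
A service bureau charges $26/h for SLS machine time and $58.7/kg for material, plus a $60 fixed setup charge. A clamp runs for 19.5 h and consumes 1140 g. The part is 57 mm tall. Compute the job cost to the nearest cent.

Machine-time cost = 26 × 19.5, so $507.00.
Feedstock cost: 58.7 × 1140/1000 → $66.918.
Adding setup: 507.00 + 66.918 + 60 → 633.918 ≈ $633.92.

$633.92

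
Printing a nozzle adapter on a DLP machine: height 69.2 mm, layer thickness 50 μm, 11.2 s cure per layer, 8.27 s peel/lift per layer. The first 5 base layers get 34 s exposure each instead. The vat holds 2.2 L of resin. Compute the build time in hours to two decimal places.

Layer count = ceil(69.2 / 0.05) = 1384.
Base layers = 5 × (34 + 8.27), so 211.35 s.
Remaining layers = 1379 × (11.2 + 8.27), so 26849.13 s.
Sum: 211.35 + 26849.13 = 27060.48 s → 7.52 hours.

7.52 hours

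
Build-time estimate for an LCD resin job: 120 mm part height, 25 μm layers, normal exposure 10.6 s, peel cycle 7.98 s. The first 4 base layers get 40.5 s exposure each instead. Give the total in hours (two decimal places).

Number of layers: 120 / 0.025 → 4800 (rounded up).
Base layers: 4 × (40.5 + 7.98) → 193.92 s.
Regular layers = 4796 × (10.6 + 7.98), so 89109.68 s.
Total = 193.92 + 89109.68 = 89303.6 s = 24.81 hours.

24.81 hours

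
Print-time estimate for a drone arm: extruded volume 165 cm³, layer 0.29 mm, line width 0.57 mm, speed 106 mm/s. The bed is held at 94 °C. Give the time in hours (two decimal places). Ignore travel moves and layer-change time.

2.62 hours

Line area = 0.29 × 0.57 = 0.1653 mm².
Toolpath length = 165 cm³ / 0.1653 mm² = 165000 / 0.1653 = 998185.1 mm.
Time extruding = 998185.1 / 106, so 9416.8 s.
Converting: 9416.8 s = 2.62 hours.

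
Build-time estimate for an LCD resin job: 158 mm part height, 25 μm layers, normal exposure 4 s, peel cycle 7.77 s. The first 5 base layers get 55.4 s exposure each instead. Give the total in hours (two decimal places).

Layers = ⌈158/0.025⌉ = 6320.
Burn-in layers = 5 × (55.4 + 7.77) = 315.85 s.
Remaining layers: 6315 × (4 + 7.77) → 74327.55 s.
Total = 315.85 + 74327.55 = 74643.4 s = 20.73 hours.

20.73 hours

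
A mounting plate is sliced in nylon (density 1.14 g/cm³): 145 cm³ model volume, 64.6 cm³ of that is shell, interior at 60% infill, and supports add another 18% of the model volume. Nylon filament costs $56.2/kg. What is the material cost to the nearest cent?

Volume inside the shell: 145 − 64.6 → 80.4 cm³.
Infill deposited: 0.60 × 80.4 → 48.24 cm³.
Support: 0.18 × 145 → 26.1 cm³.
Total extruded: 64.6 + 48.24 + 26.1 → 138.94 cm³.
Mass: 138.94 × 1.14 → 158.3916 g.
At $56.2/kg: 158.3916/1000 × 56.2 = $8.90.

$8.90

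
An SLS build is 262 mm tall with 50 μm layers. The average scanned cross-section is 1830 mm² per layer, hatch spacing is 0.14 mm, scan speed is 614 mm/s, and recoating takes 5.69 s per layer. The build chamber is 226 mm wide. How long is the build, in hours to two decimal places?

39.27 hours

Number of layers: 262 / 0.05 → 5240 (rounded up).
Scan path per layer: 1830 / 0.14 → 13071.4 mm.
Per-layer scan time = 13071.4 / 614 = 21.2889 s.
Per-layer time: 21.2889 + 5.69 → 26.9789 s.
5240 layers × 26.9789 s/layer = 141369.436 s, i.e. 39.27 hours.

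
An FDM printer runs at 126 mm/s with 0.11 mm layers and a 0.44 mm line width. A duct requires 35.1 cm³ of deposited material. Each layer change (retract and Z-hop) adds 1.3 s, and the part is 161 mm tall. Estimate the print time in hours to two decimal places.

Extrusion cross-section = 0.11 × 0.44 = 0.0484 mm².
Path length: 35100 mm³ / 0.0484 mm² → 725206.6 mm.
Time extruding = 725206.6 / 126, so 5755.6 s.
Layers = ⌈161/0.11⌉ = 1464.
Layer-change overhead = 1464 × 1.3, so 1903.2 s.
Altogether 5755.6 + 1903.2 = 7658.8 s, i.e. 2.13 hours.

2.13 hours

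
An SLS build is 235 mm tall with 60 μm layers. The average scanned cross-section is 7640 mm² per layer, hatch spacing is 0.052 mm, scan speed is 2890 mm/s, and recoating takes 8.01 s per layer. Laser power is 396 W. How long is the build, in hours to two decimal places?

64.03 hours

Number of layers: 235 / 0.06 → 3917 (rounded up).
Scan path per layer: 7640 / 0.052 → 146923.1 mm.
Laser time per layer = 146923.1 / 2890, so 50.8384 s.
Layer cycle = 50.8384 + 8.01, so 58.8484 s.
Build time = 3917 × 58.8484 = 230509.1828 s = 64.03 hours.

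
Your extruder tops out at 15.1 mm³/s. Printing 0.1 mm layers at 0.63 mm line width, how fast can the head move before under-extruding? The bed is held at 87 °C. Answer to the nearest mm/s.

Extrusion cross-section = 0.1 × 0.63, so 0.063 mm².
v_max = Q/A = 15.1/0.063 = 239.68 mm/s → 240 mm/s.

240 mm/s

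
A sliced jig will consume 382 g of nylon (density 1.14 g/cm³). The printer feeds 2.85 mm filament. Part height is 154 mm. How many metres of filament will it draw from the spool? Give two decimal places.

Extruded volume: 382/1.14 = 335.0877 cm³ (335087.7 mm³).
A = π r² = π × 1.425² = 6.3794 mm².
Length = 335087.7 / 6.3794 = 52526.52 mm = 52.53 m.

52.53 m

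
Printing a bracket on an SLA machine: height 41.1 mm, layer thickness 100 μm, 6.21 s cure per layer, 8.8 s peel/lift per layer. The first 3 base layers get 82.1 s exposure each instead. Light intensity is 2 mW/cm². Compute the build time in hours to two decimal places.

1.78 hours

Layers = ⌈41.1/0.1⌉ = 411.
Base layers = 3 × (82.1 + 8.8), so 272.7 s.
Normal layers: 408 × (6.21 + 8.8) → 6124.08 s.
Total = 272.7 + 6124.08 = 6396.78 s = 1.78 hours.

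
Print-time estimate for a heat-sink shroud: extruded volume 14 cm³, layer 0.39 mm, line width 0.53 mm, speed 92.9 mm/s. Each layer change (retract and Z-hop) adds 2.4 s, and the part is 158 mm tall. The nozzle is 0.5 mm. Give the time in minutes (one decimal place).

28.4 minutes

Line area = 0.39 × 0.53 = 0.2067 mm².
Total extruded path = 14000/0.2067 = 67731 mm.
Print-move time = 67731 / 92.9 = 729.1 s.
Layers = ⌈158/0.39⌉ = 406.
Layer-change overhead = 406 × 2.4, so 974.4 s.
Total = 729.1 + 974.4 = 1703.5 s = 28.4 minutes.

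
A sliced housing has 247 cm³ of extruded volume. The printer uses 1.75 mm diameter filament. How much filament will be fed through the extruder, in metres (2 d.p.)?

102.69 m

Cross-section of 1.75 mm filament: π·(1.75/2)² = 2.4053 mm².
L = 247000 mm³ / 2.4053 mm² = 102689.89 mm, i.e. 102.69 m.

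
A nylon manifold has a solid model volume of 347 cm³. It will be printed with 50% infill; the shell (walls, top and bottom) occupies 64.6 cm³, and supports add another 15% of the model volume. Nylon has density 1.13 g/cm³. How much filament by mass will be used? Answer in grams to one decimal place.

291.4 g

Volume inside the shell = 347 − 64.6 = 282.4 cm³.
Infill volume = 0.50 × 282.4, so 141.2 cm³.
Support = 0.15 × 347 = 52.05 cm³.
Deposited volume: 64.6 + 141.2 + 52.05 → 257.85 cm³.
Mass: 257.85 × 1.13 → 291.3705 g.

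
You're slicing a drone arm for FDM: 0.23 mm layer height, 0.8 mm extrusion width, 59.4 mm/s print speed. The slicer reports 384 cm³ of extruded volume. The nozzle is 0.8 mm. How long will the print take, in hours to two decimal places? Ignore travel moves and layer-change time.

9.76 hours

Bead cross-section: 0.23 × 0.8 → 0.184 mm².
Total extruded path = 384000/0.184 = 2086956.5 mm.
Print-move time = 2086956.5 / 59.4 = 35133.9 s.
35133.9 s = 9.76 hours.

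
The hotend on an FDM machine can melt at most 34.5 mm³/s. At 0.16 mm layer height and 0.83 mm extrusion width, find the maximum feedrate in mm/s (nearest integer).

Bead cross-section = 0.16 × 0.83, so 0.1328 mm².
Max speed = 34.5 / 0.1328 = 259.79 ≈ 260 mm/s.

260 mm/s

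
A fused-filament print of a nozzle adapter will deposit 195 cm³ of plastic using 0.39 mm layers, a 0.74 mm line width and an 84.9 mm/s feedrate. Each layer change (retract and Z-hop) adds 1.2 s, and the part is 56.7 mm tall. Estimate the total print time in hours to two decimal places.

Bead cross-section = 0.39 × 0.74 = 0.2886 mm².
Path length: 195000 mm³ / 0.2886 mm² → 675675.7 mm.
Time extruding = 675675.7 / 84.9 = 7958.5 s.
Layers = ⌈56.7/0.39⌉ = 146.
Non-print overhead = 146 × 1.2 = 175.2 s.
Total = 7958.5 + 175.2 = 8133.7 s = 2.26 hours.

2.26 hours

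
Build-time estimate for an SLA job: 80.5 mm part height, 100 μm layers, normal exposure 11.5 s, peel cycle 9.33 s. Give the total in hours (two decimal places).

Layer count = ceil(80.5 / 0.1) = 805.
Per-layer time = 11.5 + 9.33 = 20.83 s.
Total = 805 × 20.83 = 16768.15 s = 4.66 hours.

4.66 hours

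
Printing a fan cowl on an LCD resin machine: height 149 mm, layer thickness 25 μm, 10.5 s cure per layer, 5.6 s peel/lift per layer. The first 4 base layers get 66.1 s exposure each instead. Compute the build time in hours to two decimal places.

26.72 hours

Layer count = ceil(149 / 0.025) = 5960.
Burn-in layers = 4 × (66.1 + 5.6), so 286.8 s.
Remaining layers = 5956 × (10.5 + 5.6), so 95891.6 s.
Total = 286.8 + 95891.6 = 96178.4 s = 26.72 hours.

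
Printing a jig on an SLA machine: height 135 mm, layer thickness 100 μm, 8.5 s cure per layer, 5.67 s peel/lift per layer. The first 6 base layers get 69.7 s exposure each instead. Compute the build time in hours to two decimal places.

Number of layers: 135 / 0.1 → 1350 (rounded up).
Base layers = 6 × (69.7 + 5.67) = 452.22 s.
Regular layers = 1344 × (8.5 + 5.67), so 19044.48 s.
Total = 452.22 + 19044.48 = 19496.7 s = 5.42 hours.

5.42 hours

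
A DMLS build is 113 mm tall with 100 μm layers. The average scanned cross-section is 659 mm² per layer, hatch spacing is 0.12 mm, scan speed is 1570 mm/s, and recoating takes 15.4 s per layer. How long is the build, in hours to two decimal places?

5.93 hours

Number of layers: 113 / 0.1 → 1130 (rounded up).
Scan path per layer = 659 / 0.12 = 5491.7 mm.
Scan time per layer: 5491.7 / 1570 → 3.4979 s.
Time per layer = 3.4979 + 15.4, so 18.8979 s.
Build time = 1130 × 18.8979 = 21354.627 s = 5.93 hours.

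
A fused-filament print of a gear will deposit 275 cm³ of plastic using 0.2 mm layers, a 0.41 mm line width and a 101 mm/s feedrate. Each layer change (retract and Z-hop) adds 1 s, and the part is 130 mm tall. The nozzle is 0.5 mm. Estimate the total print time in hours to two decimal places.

9.40 hours

Bead cross-section = 0.2 × 0.41, so 0.082 mm².
Total extruded path = 275000/0.082 = 3353658.5 mm.
Print-move time = 3353658.5 / 101 = 33204.5 s.
Number of layers: 130 / 0.2 → 650 (rounded up).
Non-print overhead = 650 × 1, so 650 s.
Altogether 33204.5 + 650 = 33854.5 s, i.e. 9.40 hours.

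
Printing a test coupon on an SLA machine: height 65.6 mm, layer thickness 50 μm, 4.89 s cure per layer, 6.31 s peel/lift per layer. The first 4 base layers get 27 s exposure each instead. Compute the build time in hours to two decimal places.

4.11 hours

Layer count = ceil(65.6 / 0.05) = 1312.
Burn-in layers: 4 × (27 + 6.31) → 133.24 s.
Normal layers = 1308 × (4.89 + 6.31) = 14649.6 s.
Sum: 133.24 + 14649.6 = 14782.84 s → 4.11 hours.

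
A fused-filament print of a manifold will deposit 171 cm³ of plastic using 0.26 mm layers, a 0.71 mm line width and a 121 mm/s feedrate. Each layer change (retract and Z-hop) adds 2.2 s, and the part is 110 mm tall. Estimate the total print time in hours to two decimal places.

Bead cross-section = 0.26 × 0.71, so 0.1846 mm².
Total extruded path = 171000/0.1846 = 926327.2 mm.
Time extruding = 926327.2 / 121 = 7655.6 s.
Layers = ⌈110/0.26⌉ = 424.
Layer-change overhead = 424 × 2.2, so 932.8 s.
Altogether 7655.6 + 932.8 = 8588.4 s, i.e. 2.39 hours.

2.39 hours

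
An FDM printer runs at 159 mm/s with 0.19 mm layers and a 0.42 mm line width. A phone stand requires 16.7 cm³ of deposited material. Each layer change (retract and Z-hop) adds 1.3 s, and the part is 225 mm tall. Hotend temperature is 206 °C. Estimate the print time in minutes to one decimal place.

47.6 minutes

Extrusion cross-section = 0.19 × 0.42 = 0.0798 mm².
Toolpath length = 16.7 cm³ / 0.0798 mm² = 16700 / 0.0798 = 209273.2 mm.
Extrusion time = 209273.2 / 159, so 1316.2 s.
Layers = ⌈225/0.19⌉ = 1185.
Layer-change overhead: 1185 × 1.3 → 1540.5 s.
Altogether 1316.2 + 1540.5 = 2856.7 s, i.e. 47.6 minutes.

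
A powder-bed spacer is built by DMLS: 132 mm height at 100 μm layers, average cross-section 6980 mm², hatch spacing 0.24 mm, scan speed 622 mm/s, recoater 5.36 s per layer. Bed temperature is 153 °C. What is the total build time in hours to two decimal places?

19.11 hours

Number of layers: 132 / 0.1 → 1320 (rounded up).
Scan path per layer = 6980 / 0.24 = 29083.3 mm.
Laser time per layer: 29083.3 / 622 → 46.7577 s.
Layer cycle = 46.7577 + 5.36 = 52.1177 s.
Build time = 1320 × 52.1177 = 68795.364 s = 19.11 hours.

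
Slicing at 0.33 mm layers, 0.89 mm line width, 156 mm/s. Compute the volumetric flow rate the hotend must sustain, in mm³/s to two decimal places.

45.82

A = 0.33 × 0.89 = 0.2937 mm².
Q = v·A = 156 × 0.2937 = 45.82 mm³/s.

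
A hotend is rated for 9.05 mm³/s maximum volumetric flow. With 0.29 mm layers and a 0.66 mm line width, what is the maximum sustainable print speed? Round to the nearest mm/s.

Extrusion cross-section = 0.29 × 0.66, so 0.1914 mm².
v_max = Q/A = 9.05/0.1914 = 47.28 mm/s → 47 mm/s.

47 mm/s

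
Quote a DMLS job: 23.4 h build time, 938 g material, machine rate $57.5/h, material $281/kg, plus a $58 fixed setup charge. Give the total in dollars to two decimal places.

Machine-time cost = 57.5 × 23.4, so $1345.50.
Material cost: 281 × 938/1000 → $263.578.
Total = 1345.50 + 263.578 + 58 = 1667.078 ≈ $1667.08.

$1667.08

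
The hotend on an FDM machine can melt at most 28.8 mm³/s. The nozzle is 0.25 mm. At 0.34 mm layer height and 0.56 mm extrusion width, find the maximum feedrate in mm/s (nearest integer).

151 mm/s

Extrusion cross-section: 0.34 × 0.56 → 0.1904 mm².
v_max = Q/A = 28.8/0.1904 = 151.26 mm/s → 151 mm/s.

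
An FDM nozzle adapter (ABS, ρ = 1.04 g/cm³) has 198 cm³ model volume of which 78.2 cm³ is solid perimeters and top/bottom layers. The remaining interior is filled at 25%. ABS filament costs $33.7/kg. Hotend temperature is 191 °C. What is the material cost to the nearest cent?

$3.79

Infill region = 198 − 78.2 = 119.8 cm³.
Infill volume = 0.25 × 119.8 = 29.95 cm³.
Deposited volume: 78.2 + 29.95 → 108.15 cm³.
Mass = 108.15 × 1.04 = 112.476 g.
At $33.7/kg: 112.476/1000 × 33.7 = $3.79.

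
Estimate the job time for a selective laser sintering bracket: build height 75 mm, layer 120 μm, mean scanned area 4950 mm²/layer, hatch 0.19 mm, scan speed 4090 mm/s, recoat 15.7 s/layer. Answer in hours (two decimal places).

3.83 hours

Number of layers: 75 / 0.12 → 625 (rounded up).
Scan path per layer = 4950 / 0.19, so 26052.6 mm.
Scan time per layer: 26052.6 / 4090 → 6.3698 s.
Per-layer time = 6.3698 + 15.7 = 22.0698 s.
625 layers × 22.0698 s/layer = 13793.625 s, i.e. 3.83 hours.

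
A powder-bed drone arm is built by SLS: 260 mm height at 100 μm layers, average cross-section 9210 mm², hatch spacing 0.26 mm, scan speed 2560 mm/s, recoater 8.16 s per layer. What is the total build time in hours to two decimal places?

Layers = ⌈260/0.1⌉ = 2600.
Scan path per layer = 9210 / 0.26, so 35423.1 mm.
Scan time per layer = 35423.1 / 2560 = 13.8371 s.
Time per layer = 13.8371 + 8.16, so 21.9971 s.
Build time = 2600 × 21.9971 = 57192.46 s = 15.89 hours.

15.89 hours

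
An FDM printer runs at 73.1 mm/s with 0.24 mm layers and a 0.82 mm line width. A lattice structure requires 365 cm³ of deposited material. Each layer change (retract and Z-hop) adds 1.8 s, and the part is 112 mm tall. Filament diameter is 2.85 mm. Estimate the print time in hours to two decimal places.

Line area = 0.24 × 0.82 = 0.1968 mm².
Total extruded path = 365000/0.1968 = 1854674.8 mm.
Time extruding: 1854674.8 / 73.1 → 25371.7 s.
Layers = ⌈112/0.24⌉ = 467.
Non-print overhead: 467 × 1.8 → 840.6 s.
Altogether 25371.7 + 840.6 = 26212.3 s, i.e. 7.28 hours.

7.28 hours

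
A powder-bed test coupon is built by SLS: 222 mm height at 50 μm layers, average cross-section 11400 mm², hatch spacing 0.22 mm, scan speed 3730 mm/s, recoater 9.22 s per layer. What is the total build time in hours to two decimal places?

28.51 hours

Number of layers: 222 / 0.05 → 4440 (rounded up).
Hatch length per layer = 11400 / 0.22 = 51818.2 mm.
Per-layer scan time = 51818.2 / 3730, so 13.8923 s.
Time per layer = 13.8923 + 9.22 = 23.1123 s.
4440 layers × 23.1123 s/layer = 102618.612 s, i.e. 28.51 hours.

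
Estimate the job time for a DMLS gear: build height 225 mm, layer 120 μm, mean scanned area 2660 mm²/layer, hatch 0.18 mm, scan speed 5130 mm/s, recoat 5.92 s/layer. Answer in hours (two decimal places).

4.58 hours

Layer count = ceil(225 / 0.12) = 1875.
Per-layer scan distance = 2660 / 0.18, so 14777.8 mm.
Scan time per layer: 14777.8 / 5130 → 2.8807 s.
Layer cycle: 2.8807 + 5.92 → 8.8007 s.
Total: 1875 × 8.8007 s = 16501.3125 s → 4.58 hours.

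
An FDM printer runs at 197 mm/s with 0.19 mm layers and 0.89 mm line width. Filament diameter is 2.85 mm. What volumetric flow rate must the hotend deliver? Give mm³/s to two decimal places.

A = 0.19 × 0.89, so 0.1691 mm².
Volumetric flow = 197 × 0.1691 = 33.31 mm³/s.

33.31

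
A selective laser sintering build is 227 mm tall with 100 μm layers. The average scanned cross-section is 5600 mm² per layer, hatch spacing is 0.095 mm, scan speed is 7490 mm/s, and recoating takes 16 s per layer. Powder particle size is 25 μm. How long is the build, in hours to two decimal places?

Layer count = ceil(227 / 0.1) = 2270.
Scan path per layer = 5600 / 0.095 = 58947.4 mm.
Per-layer scan time = 58947.4 / 7490 = 7.8701 s.
Per-layer time: 7.8701 + 16 → 23.8701 s.
2270 layers × 23.8701 s/layer = 54185.127 s, i.e. 15.05 hours.

15.05 hours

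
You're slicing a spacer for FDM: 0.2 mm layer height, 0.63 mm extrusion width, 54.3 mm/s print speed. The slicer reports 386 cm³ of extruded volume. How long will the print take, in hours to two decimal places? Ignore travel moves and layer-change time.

Line area: 0.2 × 0.63 → 0.126 mm².
Total extruded path = 386000/0.126 = 3063492.1 mm.
Extrusion time = 3063492.1 / 54.3 = 56417.9 s.
In the requested units: 56417.9 s = 15.67 hours.

15.67 hours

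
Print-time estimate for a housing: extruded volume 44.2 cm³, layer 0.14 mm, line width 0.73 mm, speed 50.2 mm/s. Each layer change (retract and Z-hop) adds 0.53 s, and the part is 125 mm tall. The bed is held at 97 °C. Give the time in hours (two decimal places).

2.52 hours

Line area: 0.14 × 0.73 → 0.1022 mm².
Total extruded path = 44200/0.1022 = 432485.3 mm.
Print-move time: 432485.3 / 50.2 → 8615.2 s.
Number of layers: 125 / 0.14 → 893 (rounded up).
Layer-change overhead = 893 × 0.53 = 473.29 s.
Total = 8615.2 + 473.29 = 9088.49 s = 2.52 hours.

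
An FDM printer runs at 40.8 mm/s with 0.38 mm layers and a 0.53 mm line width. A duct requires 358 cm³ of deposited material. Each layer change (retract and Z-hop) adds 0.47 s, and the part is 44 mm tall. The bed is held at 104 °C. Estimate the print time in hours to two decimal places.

Extrusion cross-section: 0.38 × 0.53 → 0.2014 mm².
Total extruded path = 358000/0.2014 = 1777557.1 mm.
Extrusion time: 1777557.1 / 40.8 → 43567.6 s.
Layers = ⌈44/0.38⌉ = 116.
Non-print overhead = 116 × 0.47 = 54.52 s.
Total = 43567.6 + 54.52 = 43622.12 s = 12.12 hours.

12.12 hours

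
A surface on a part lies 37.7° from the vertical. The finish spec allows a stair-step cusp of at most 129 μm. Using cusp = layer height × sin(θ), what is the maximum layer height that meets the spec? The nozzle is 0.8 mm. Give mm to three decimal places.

0.211 mm

Layer height = cusp / sin(37.7°) = 0.129 / 0.6115 = 0.211 mm.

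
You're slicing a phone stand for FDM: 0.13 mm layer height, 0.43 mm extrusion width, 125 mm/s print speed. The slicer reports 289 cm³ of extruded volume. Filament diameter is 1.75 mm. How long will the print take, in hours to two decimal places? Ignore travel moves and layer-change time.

Bead cross-section: 0.13 × 0.43 → 0.0559 mm².
Path length: 289000 mm³ / 0.0559 mm² → 5169946.3 mm.
Time extruding: 5169946.3 / 125 → 41359.6 s.
41359.6 s = 11.49 hours.

11.49 hours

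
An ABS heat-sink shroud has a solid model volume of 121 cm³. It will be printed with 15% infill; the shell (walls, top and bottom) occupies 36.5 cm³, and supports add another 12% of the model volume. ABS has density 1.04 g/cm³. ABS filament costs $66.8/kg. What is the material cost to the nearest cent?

$4.43

Interior volume = 121 − 36.5 = 84.5 cm³.
Infill volume = 0.15 × 84.5, so 12.675 cm³.
Support: 0.12 × 121 → 14.52 cm³.
Total extruded: 36.5 + 12.675 + 14.52 → 63.695 cm³.
Mass = 63.695 × 1.04 = 66.2428 g.
At $66.8/kg: 66.2428/1000 × 66.8 = $4.43.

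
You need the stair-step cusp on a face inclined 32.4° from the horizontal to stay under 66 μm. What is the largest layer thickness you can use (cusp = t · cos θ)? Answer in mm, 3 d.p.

t = h_c / cos θ = 0.066 / 0.8443 = 0.078 mm.

0.078 mm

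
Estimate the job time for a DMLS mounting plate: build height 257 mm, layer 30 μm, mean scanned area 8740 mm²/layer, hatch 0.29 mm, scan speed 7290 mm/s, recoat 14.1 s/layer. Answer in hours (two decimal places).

Number of layers: 257 / 0.03 → 8567 (rounded up).
Scan path per layer = 8740 / 0.29 = 30137.9 mm.
Laser time per layer: 30137.9 / 7290 → 4.1341 s.
Layer cycle = 4.1341 + 14.1 = 18.2341 s.
8567 layers × 18.2341 s/layer = 156211.5347 s, i.e. 43.39 hours.

43.39 hours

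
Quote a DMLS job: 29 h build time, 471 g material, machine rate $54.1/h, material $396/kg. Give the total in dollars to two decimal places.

Machine cost = 54.1 × 29 = $1568.90.
Material cost = 396 × 471/1000, so $186.516.
Job cost: 1568.90 + 186.516 = 1755.416 ≈ $1755.42.

$1755.42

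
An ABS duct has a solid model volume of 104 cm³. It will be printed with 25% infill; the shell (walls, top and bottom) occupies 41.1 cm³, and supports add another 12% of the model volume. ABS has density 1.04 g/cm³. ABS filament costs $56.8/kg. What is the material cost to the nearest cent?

$4.09

Volume inside the shell = 104 − 41.1, so 62.9 cm³.
Infill volume = 0.25 × 62.9, so 15.725 cm³.
Support: 0.12 × 104 → 12.48 cm³.
Deposited volume = 41.1 + 15.725 + 12.48, so 69.305 cm³.
Mass = 69.305 × 1.04, so 72.0772 g.
Cost = 72.0772 g / 1000 × $56.8/kg = $4.09.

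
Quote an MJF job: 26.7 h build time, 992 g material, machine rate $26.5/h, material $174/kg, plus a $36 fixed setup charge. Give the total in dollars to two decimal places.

$916.16

Machine cost = 26.5 × 26.7, so $707.55.
Feedstock cost: 174 × 992/1000 → $172.608.
Adding setup: 707.55 + 172.608 + 36 → 916.158 ≈ $916.16.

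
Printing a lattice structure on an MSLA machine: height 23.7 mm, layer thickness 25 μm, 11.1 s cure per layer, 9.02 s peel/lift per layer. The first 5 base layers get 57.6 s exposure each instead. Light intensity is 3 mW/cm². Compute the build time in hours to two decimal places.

Layer count = ceil(23.7 / 0.025) = 948.
Base layers = 5 × (57.6 + 9.02), so 333.1 s.
Normal layers = 943 × (11.1 + 9.02), so 18973.16 s.
Total = 333.1 + 18973.16 = 19306.26 s = 5.36 hours.

5.36 hours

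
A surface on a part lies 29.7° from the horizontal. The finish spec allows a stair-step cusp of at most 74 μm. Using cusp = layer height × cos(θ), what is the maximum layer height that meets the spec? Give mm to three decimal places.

cos(29.7°) = 0.8686; t_max = 0.074/0.8686 = 0.085 mm.

0.085 mm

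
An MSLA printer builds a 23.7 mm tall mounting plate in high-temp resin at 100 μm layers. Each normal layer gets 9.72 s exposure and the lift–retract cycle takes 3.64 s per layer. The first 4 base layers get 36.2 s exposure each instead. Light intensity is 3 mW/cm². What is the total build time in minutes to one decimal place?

54.5 minutes

Number of layers: 23.7 / 0.1 → 237 (rounded up).
Burn-in layers = 4 × (36.2 + 3.64), so 159.36 s.
Remaining layers = 233 × (9.72 + 3.64), so 3112.88 s.
Total = 159.36 + 3112.88 = 3272.24 s = 54.5 minutes.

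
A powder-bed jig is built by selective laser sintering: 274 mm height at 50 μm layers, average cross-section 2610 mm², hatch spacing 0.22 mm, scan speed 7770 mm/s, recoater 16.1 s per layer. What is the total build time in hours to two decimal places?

Layer count = ceil(274 / 0.05) = 5480.
Hatch length per layer: 2610 / 0.22 → 11863.6 mm.
Laser time per layer = 11863.6 / 7770 = 1.5268 s.
Time per layer: 1.5268 + 16.1 → 17.6268 s.
Total: 5480 × 17.6268 s = 96594.864 s → 26.83 hours.

26.83 hours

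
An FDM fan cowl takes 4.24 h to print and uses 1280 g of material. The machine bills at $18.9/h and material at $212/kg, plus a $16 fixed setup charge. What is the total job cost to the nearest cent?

Machine-time cost = 18.9 × 4.24, so $80.136.
Material charge = 212 × 1280/1000 = $271.36.
Adding setup: 80.136 + 271.36 + 16 → 367.496 ≈ $367.50.

$367.50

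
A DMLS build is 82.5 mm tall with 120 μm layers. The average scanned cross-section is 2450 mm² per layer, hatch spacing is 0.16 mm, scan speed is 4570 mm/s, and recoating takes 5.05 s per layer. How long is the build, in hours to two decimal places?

Layers = ⌈82.5/0.12⌉ = 688.
Hatch length per layer: 2450 / 0.16 → 15312.5 mm.
Per-layer scan time = 15312.5 / 4570, so 3.3507 s.
Per-layer time = 3.3507 + 5.05 = 8.4007 s.
688 layers × 8.4007 s/layer = 5779.6816 s, i.e. 1.61 hours.

1.61 hours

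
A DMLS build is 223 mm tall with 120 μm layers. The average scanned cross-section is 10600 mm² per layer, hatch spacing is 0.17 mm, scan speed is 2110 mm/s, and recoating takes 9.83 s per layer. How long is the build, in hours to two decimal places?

20.34 hours

Number of layers: 223 / 0.12 → 1859 (rounded up).
Scan path per layer = 10600 / 0.17, so 62352.9 mm.
Laser time per layer = 62352.9 / 2110, so 29.5511 s.
Time per layer = 29.5511 + 9.83 = 39.3811 s.
1859 layers × 39.3811 s/layer = 73209.4649 s, i.e. 20.34 hours.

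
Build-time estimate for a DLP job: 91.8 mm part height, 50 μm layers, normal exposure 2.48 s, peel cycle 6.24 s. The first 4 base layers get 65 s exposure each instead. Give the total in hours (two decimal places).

4.52 hours

Layers = ⌈91.8/0.05⌉ = 1836.
Burn-in layers = 4 × (65 + 6.24) = 284.96 s.
Regular layers = 1832 × (2.48 + 6.24) = 15975.04 s.
Sum: 284.96 + 15975.04 = 16260 s → 4.52 hours.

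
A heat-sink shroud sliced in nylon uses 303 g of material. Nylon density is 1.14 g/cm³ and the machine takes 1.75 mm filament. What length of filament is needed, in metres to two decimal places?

Extruded volume: 303/1.14 = 265.7895 cm³ (265789.5 mm³).
Cross-section of 1.75 mm filament: π·(1.75/2)² = 2.4053 mm².
Length = 265789.5 / 2.4053 = 110501.6 mm = 110.50 m.

110.50 m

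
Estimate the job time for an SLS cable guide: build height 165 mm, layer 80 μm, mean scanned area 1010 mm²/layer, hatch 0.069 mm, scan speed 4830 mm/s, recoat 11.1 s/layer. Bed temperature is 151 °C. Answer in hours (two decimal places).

Number of layers: 165 / 0.08 → 2063 (rounded up).
Scan path per layer = 1010 / 0.069, so 14637.7 mm.
Per-layer scan time: 14637.7 / 4830 → 3.0306 s.
Time per layer = 3.0306 + 11.1, so 14.1306 s.
2063 layers × 14.1306 s/layer = 29151.4278 s, i.e. 8.10 hours.

8.10 hours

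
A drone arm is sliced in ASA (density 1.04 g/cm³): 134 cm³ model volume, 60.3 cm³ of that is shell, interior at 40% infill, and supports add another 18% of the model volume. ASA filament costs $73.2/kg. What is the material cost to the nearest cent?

$8.67

Interior volume = 134 − 60.3, so 73.7 cm³.
Infill volume = 0.40 × 73.7 = 29.48 cm³.
Support: 0.18 × 134 → 24.12 cm³.
Total extruded = 60.3 + 29.48 + 24.12 = 113.9 cm³.
Mass = 113.9 × 1.04, so 118.456 g.
Cost = 118.456 g / 1000 × $73.2/kg = $8.67.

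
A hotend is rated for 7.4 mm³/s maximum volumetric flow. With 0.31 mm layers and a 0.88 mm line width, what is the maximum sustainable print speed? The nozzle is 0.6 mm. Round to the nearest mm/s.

Extrusion cross-section = 0.31 × 0.88, so 0.2728 mm².
v_max = Q/A = 7.4/0.2728 = 27.13 mm/s → 27 mm/s.

27 mm/s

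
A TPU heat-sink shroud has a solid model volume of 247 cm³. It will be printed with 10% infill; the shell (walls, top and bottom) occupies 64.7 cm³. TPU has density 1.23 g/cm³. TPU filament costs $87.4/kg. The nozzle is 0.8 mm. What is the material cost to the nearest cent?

$8.92

Interior volume: 247 − 64.7 → 182.3 cm³.
Infill deposited = 0.10 × 182.3, so 18.23 cm³.
Deposited volume = 64.7 + 18.23, so 82.93 cm³.
Mass = 82.93 × 1.23 = 102.0039 g.
Cost = 102.0039 g / 1000 × $87.4/kg = $8.92.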